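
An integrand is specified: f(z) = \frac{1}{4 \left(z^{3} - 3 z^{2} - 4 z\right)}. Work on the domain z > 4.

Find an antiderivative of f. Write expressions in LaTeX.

An antiderivative is F(z) = - \frac{\log{\left(z \right)}}{16} + \frac{\log{\left(z - 4 \right)}}{80} + \frac{\log{\left(z + 1 \right)}}{20}.

The denominator factors as 4 z \left(z - 4\right) \left(z + 1\right); partial fractions split f into directly integrable pieces: \frac{1}{20 \left(z + 1\right)} + \frac{1}{80 \left(z - 4\right)} - \frac{1}{16 z}.
Check: d/dz[- \frac{\log{\left(z \right)}}{16} + \frac{\log{\left(z - 4 \right)}}{80} + \frac{\log{\left(z + 1 \right)}}{20}] = \frac{1}{4 z^{3} - 12 z^{2} - 16 z}, which equals f(z).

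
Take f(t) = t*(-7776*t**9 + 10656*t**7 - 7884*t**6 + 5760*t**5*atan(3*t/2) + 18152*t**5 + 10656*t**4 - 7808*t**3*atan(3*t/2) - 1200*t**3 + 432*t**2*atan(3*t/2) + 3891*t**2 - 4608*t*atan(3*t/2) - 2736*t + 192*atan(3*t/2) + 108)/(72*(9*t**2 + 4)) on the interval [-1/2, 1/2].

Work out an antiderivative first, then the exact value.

f has the shape u'v + uv' for u = 4*t**5/3 - 4*t**3 + t**2/4 and v = -t**4 - 2*t**2/3 - 4*t/3 + 4*atan(3*t/2)/3 + 3/4 — it is the derivative of the product u*v.
F(t) = t**2*(16*t**3 - 48*t + 3)*(-12*t**4 - 8*t**2 - 16*t + 16*atan(3*t/2) + 9)/144 is an antiderivative of f.
Check: d/dt[t**2*(16*t**3 - 48*t + 3)*(-12*t**4 - 8*t**2 - 16*t + 16*atan(3*t/2) + 9)/144] = (-7776*t**10 + 10656*t**8 - 7884*t**7 + 5760*t**6*atan(3*t/2) + 18152*t**6 + 10656*t**5 - 7808*t**4*atan(3*t/2) - 1200*t**4 + 432*t**3*atan(3*t/2) + 3891*t**3 - 4608*t**2*atan(3*t/2) - 2736*t**2 + 192*t*atan(3*t/2) + 108*t)/(648*t**2 + 288), which equals f(t).
F(1/2) = 133/2304 - 19*atan(3/4)/36; F(-1/2) = 475/768 - 25*atan(3/4)/36.
Integral = F(1/2) - F(-1/2) = -323/576 + atan(3/4)/6.

Antiderivative: F(t) = t**2*(16*t**3 - 48*t + 3)*(-12*t**4 - 8*t**2 - 16*t + 16*atan(3*t/2) + 9)/144; value = -323/576 + atan(3/4)/6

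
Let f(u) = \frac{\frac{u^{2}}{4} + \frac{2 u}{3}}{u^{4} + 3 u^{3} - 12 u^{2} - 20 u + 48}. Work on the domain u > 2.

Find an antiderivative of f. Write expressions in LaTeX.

An antiderivative is F(u) = \frac{73 u \log{\left(u - 2 \right)} + 27 u \log{\left(u + 3 \right)} - 100 u \log{\left(u + 4 \right)} - 146 \log{\left(u - 2 \right)} - 54 \log{\left(u + 3 \right)} + 200 \log{\left(u + 4 \right)} - 210}{2700 u - 5400}.

The denominator factors as 12 \left(u - 2\right)^{2} \left(u + 3\right) \left(u + 4\right); partial fractions split f into directly integrable pieces: - \frac{1}{27 \left(u + 4\right)} + \frac{1}{100 \left(u + 3\right)} + \frac{73}{2700 \left(u - 2\right)} + \frac{7}{90 \left(u - 2\right)^{2}}.
Check: d/du[\frac{73 u \log{\left(u - 2 \right)} + 27 u \log{\left(u + 3 \right)} - 100 u \log{\left(u + 4 \right)} - 146 \log{\left(u - 2 \right)} - 54 \log{\left(u + 3 \right)} + 200 \log{\left(u + 4 \right)} - 210}{2700 u - 5400}] = \frac{3 u^{2} + 8 u}{12 u^{4} + 36 u^{3} - 144 u^{2} - 240 u + 576}, which equals f(u).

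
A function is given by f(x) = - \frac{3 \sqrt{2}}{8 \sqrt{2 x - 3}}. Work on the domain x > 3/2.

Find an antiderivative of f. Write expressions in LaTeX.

An antiderivative F(x) passes only if d/dx[F] lands on f(x) exactly.
Check: d/dx[- \frac{3 \sqrt{x - \frac{3}{2}}}{4}] = - \frac{3 \sqrt{2}}{8 \sqrt{2 x - 3}} = f(x).

An antiderivative is F(x) = - \frac{3 \sqrt{x - \frac{3}{2}}}{4}.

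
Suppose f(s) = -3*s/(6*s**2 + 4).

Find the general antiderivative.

F(s) = -log(3*s**2/2 + 1)/4 + C

f matches the chain-rule pattern g'(h)*h' with inner function h(s) = 3*s**2/2 + 1; substituting u = h(s) collapses the integral.
Check: d/ds[-log(3*s**2/2 + 1)/4] = -3*s/(6*s**2 + 4) = f(s).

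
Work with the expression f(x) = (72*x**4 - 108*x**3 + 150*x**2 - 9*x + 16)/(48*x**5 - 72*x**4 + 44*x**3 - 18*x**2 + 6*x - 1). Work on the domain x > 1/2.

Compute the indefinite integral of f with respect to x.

An antiderivative F(x) passes only if d/dx[F] lands on f(x) exactly.
Check: d/dx[(3*(2*x - 1)**2*log(2*x**2 + 1/3) - 16)/(4*(2*x - 1)**2)] = (72*x**4 - 108*x**3 + 150*x**2 - 9*x + 16)/(48*x**5 - 72*x**4 + 44*x**3 - 18*x**2 + 6*x - 1) = f(x).

F(x) = (3*(2*x - 1)**2*log(2*x**2 + 1/3) - 16)/(4*(2*x - 1)**2) + C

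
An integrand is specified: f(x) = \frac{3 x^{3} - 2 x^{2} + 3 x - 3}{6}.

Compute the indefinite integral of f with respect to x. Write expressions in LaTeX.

F(x) = \frac{x^{4}}{8} - \frac{x^{3}}{9} + \frac{x^{2}}{4} - \frac{x}{2} + C

Whatever form F(x) takes, F'(x) = f(x) is non-negotiable.
Check: d/dx[\frac{x^{4}}{8} - \frac{x^{3}}{9} + \frac{x^{2}}{4} - \frac{x}{2}] = \frac{x^{3}}{2} - \frac{x^{2}}{3} + \frac{x}{2} - \frac{1}{2}, which equals f(x).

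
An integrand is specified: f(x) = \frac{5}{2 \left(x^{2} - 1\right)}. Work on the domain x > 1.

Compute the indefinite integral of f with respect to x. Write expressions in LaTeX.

F(x) = \frac{5 \log{\left(x - 1 \right)}}{4} - \frac{5 \log{\left(x + 1 \right)}}{4} + C

Factor the denominator (2 \left(x - 1\right) \left(x + 1\right)) and decompose: f = - \frac{5}{4 \left(x + 1\right)} + \frac{5}{4 \left(x - 1\right)}; each piece integrates to a log, atan, or power term.
Check: d/dx[\frac{5 \log{\left(x - 1 \right)}}{4} - \frac{5 \log{\left(x + 1 \right)}}{4}] = \frac{5}{2 x^{2} - 2}, which equals f(x).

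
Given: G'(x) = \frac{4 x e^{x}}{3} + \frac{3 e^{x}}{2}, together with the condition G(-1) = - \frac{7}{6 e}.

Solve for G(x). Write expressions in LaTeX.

G(x) = \frac{\left(8 x + 1\right) e^{x}}{6}

G'(x) has the shape u'v + uv' for u = \frac{4 x}{3} + \frac{1}{6} and v = e^{x} — it is the derivative of the product u*v.
A general antiderivative is \frac{\left(8 x + 1\right) e^{x}}{6} + C.
The condition gives C = - \frac{7}{6 e} - (- \frac{7}{6 e}) = 0.
So G(x) = \frac{\left(8 x + 1\right) e^{x}}{6}.
Check: d/dx[\frac{\left(8 x + 1\right) e^{x}}{6}] = \frac{4 x e^{x}}{3} + \frac{3 e^{x}}{2} = G'(x).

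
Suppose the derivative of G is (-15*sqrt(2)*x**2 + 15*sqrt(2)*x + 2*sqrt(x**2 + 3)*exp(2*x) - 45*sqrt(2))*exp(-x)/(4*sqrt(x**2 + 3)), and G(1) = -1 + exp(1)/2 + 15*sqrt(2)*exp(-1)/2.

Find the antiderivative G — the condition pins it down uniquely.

Any candidate G(x) must reproduce the stated G'(x) exactly.
A general antiderivative is 15*sqrt(2*x**2 + 6)*exp(-x)/4 + exp(x)/2 + C.
The condition gives C = -1 + exp(1)/2 + 15*sqrt(2)*exp(-1)/2 - (exp(1)/2 + 15*sqrt(2)*exp(-1)/2) = -1.
So G(x) = (15*sqrt(2)*sqrt(x**2 + 3) + 2*exp(2*x) - 4*exp(x))*exp(-x)/4.
Check: d/dx[(15*sqrt(2)*sqrt(x**2 + 3) + 2*exp(2*x) - 4*exp(x))*exp(-x)/4] = (-15*sqrt(2)*x**2 + 15*sqrt(2)*x + 2*sqrt(x**2 + 3)*exp(2*x) - 45*sqrt(2))*exp(-x)/(4*sqrt(x**2 + 3)) = G'(x).

G(x) = (15*sqrt(2)*sqrt(x**2 + 3) + 2*exp(2*x) - 4*exp(x))*exp(-x)/4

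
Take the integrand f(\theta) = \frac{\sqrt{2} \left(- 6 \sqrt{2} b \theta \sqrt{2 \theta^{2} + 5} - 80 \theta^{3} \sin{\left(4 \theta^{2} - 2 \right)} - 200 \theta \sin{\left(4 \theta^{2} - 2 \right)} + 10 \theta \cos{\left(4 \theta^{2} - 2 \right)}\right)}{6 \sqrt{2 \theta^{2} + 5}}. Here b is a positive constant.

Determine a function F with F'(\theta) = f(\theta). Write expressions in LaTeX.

An antiderivative is F(\theta) = - b \theta^{2} + \frac{5 \sqrt{\theta^{2} + \frac{5}{2}} \cos{\left(4 \theta^{2} - 2 \right)}}{3}.

Any candidate F(\theta) must reproduce f(\theta) exactly when differentiated.
Check: d/d\theta[- b \theta^{2} + \frac{5 \sqrt{\theta^{2} + \frac{5}{2}} \cos{\left(4 \theta^{2} - 2 \right)}}{3}] = \frac{\sqrt{2} \left(- 6 \sqrt{2} b \theta \sqrt{2 \theta^{2} + 5} - 80 \theta^{3} \sin{\left(4 \theta^{2} - 2 \right)} - 200 \theta \sin{\left(4 \theta^{2} - 2 \right)} + 10 \theta \cos{\left(4 \theta^{2} - 2 \right)}\right)}{6 \sqrt{2 \theta^{2} + 5}} = f(\theta).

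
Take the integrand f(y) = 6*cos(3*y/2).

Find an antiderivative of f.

For F(y) to be correct the identity F'(y) - f(y) = 0 must hold.
Check: d/dy[4*sin(3*y/2)] = 6*cos(3*y/2) = f(y).

An antiderivative is F(y) = 4*sin(3*y/2).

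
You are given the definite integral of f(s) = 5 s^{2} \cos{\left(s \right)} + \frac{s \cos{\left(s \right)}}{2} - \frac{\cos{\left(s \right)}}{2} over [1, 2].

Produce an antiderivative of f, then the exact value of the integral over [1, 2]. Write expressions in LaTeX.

The integrand splits into summands that can be handled one at a time.
F(s) = 5 s^{2} \sin{\left(s \right)} + \frac{s \sin{\left(s \right)}}{2} + 10 s \cos{\left(s \right)} - \frac{21 \sin{\left(s \right)}}{2} + \frac{\cos{\left(s \right)}}{2} is an antiderivative of f.
Check: d/ds[5 s^{2} \sin{\left(s \right)} + \frac{s \sin{\left(s \right)}}{2} + 10 s \cos{\left(s \right)} - \frac{21 \sin{\left(s \right)}}{2} + \frac{\cos{\left(s \right)}}{2}] = 5 s^{2} \cos{\left(s \right)} + \frac{s \cos{\left(s \right)}}{2} - \frac{\cos{\left(s \right)}}{2} = f(s).
F(2) = \frac{41 \cos{\left(2 \right)}}{2} + \frac{21 \sin{\left(2 \right)}}{2}; F(1) = - 5 \sin{\left(1 \right)} + \frac{21 \cos{\left(1 \right)}}{2}.
Integral = F(2) - F(1) = \frac{41 \cos{\left(2 \right)}}{2} - \frac{21 \cos{\left(1 \right)}}{2} + 5 \sin{\left(1 \right)} + \frac{21 \sin{\left(2 \right)}}{2}.

Antiderivative: F(s) = 5 s^{2} \sin{\left(s \right)} + \frac{s \sin{\left(s \right)}}{2} + 10 s \cos{\left(s \right)} - \frac{21 \sin{\left(s \right)}}{2} + \frac{\cos{\left(s \right)}}{2}; value = \frac{41 \cos{\left(2 \right)}}{2} - \frac{21 \cos{\left(1 \right)}}{2} + 5 \sin{\left(1 \right)} + \frac{21 \sin{\left(2 \right)}}{2}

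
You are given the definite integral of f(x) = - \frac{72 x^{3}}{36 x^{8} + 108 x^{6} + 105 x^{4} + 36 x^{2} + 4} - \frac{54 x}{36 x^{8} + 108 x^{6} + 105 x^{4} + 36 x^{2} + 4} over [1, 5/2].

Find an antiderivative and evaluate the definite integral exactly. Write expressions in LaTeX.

Antiderivative: F(x) = \frac{3}{6 x^{4} + 9 x^{2} + 2}; value = - \frac{6615}{39797}

The substitution u = x^{4} + \frac{3 x^{2}}{2} + \frac{1}{3} works: f is exactly (dF/du)*(du/dx) for that inner function.
F(x) = \frac{3}{6 x^{4} + 9 x^{2} + 2} is an antiderivative of f.
Check: d/dx[\frac{3}{6 x^{4} + 9 x^{2} + 2}] = \frac{- 72 x^{3} - 54 x}{36 x^{8} + 108 x^{6} + 105 x^{4} + 36 x^{2} + 4}, which equals f(x).
F(5/2) = \frac{24}{2341}; F(1) = \frac{3}{17}.
Integral = F(5/2) - F(1) = - \frac{6615}{39797}.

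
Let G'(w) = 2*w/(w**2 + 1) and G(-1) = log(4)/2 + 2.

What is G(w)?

The substitution u = w**4 + 2*w**2 + 1 works: G'(w) is exactly (dG/du)*(du/dw) for that inner function.
A general antiderivative is log(w**4 + 2*w**2 + 1)/2 + C.
The condition gives C = log(4)/2 + 2 - (log(4)/2) = 2.
So G(w) = log(w**4 + 2*w**2 + 1)/2 + 2.
Check: d/dw[log(w**4 + 2*w**2 + 1)/2 + 2] = 2*w/(w**2 + 1) = G'(w).

G(w) = log(w**4 + 2*w**2 + 1)/2 + 2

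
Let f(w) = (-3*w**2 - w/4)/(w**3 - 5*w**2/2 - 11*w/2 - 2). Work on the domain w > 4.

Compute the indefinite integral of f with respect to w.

F(w) = (-196*log(w - 4) + 25*log(w + 1/2) - 99*log(w + 1))/90 + C

The denominator factors as 2*(w - 4)*(w + 1)*(2*w + 1); partial fractions split f into directly integrable pieces: 5/(9*(2*w + 1)) - 11/(10*(w + 1)) - 98/(45*(w - 4)).
Check: d/dw[(-196*log(w - 4) + 25*log(w + 1/2) - 99*log(w + 1))/90] = (-12*w**2 - w)/(4*w**3 - 10*w**2 - 22*w - 8), which equals f(w).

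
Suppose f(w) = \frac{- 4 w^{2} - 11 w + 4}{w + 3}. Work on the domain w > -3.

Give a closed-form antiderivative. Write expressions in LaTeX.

An antiderivative is F(w) = - 2 w^{2} + w + \log{\left(w + 3 \right)}.

A candidate is checked by its d/dw: the result must match f(w).
Check: d/dw[- 2 w^{2} + w + \log{\left(w + 3 \right)}] = \frac{- 4 w^{2} - 11 w + 4}{w + 3} = f(w).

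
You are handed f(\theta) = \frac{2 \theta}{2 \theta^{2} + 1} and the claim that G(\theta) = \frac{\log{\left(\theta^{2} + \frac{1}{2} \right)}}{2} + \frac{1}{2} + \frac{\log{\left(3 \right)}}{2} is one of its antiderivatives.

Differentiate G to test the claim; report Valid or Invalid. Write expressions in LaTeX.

d/d\theta[G] = \frac{2 \theta}{2 \theta^{2} + 1}
This equals f(\theta) exactly, so the claim holds.

Valid: G'(\theta) = f(\theta).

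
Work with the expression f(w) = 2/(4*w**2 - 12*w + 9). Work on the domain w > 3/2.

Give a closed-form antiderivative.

An antiderivative is F(w) = -1/(2*w - 3).

A candidate is checked by its d/dw: the result must match f(w).
Check: d/dw[-1/(2*w - 3)] = 2/(4*w**2 - 12*w + 9) = f(w).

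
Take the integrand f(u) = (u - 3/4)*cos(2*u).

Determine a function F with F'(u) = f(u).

Differentiate the proposed F(u) back; it has to land on f(u) exactly.
Check: d/du[(4*u*sin(2*u) - 3*sin(2*u) + 2*cos(2*u))/8] = u*cos(2*u) - 3*cos(2*u)/4, which equals f(u).

An antiderivative is F(u) = (4*u*sin(2*u) - 3*sin(2*u) + 2*cos(2*u))/8.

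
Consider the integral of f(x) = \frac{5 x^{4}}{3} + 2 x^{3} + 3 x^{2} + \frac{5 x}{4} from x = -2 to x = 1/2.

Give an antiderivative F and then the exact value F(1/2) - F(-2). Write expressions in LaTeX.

Antiderivative: F(x) = \frac{x^{5}}{3} + \frac{x^{4}}{2} + x^{3} + \frac{5 x^{2}}{8}; value = \frac{815}{96}

The integrand splits into summands that can be handled one at a time.
F(x) = \frac{x^{5}}{3} + \frac{x^{4}}{2} + x^{3} + \frac{5 x^{2}}{8} is an antiderivative of f.
Check: d/dx[\frac{x^{5}}{3} + \frac{x^{4}}{2} + x^{3} + \frac{5 x^{2}}{8}] = \frac{5 x^{4}}{3} + 2 x^{3} + 3 x^{2} + \frac{5 x}{4} = f(x).
F(1/2) = \frac{31}{96}; F(-2) = - \frac{49}{6}.
Integral = F(1/2) - F(-2) = \frac{815}{96}.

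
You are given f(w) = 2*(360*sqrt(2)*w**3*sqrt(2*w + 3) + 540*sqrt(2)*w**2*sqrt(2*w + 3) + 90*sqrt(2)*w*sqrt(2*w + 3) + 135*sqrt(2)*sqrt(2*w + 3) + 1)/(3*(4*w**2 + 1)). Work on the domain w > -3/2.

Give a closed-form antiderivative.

An antiderivative F(w) passes only if d/dw[F] lands on f(w) exactly.
Check: d/dw[24*sqrt(2)*w**2*sqrt(2*w + 3) + 72*sqrt(2)*w*sqrt(2*w + 3) + 54*sqrt(2)*sqrt(2*w + 3) + atan(2*w)/3] = (1440*sqrt(2)*w**4 + 4320*sqrt(2)*w**3 + 3600*sqrt(2)*w**2 + 1080*sqrt(2)*w + 2*sqrt(2*w + 3) + 810*sqrt(2))/(12*w**2*sqrt(2*w + 3) + 3*sqrt(2*w + 3)), which equals f(w).

An antiderivative is F(w) = 24*sqrt(2)*w**2*sqrt(2*w + 3) + 72*sqrt(2)*w*sqrt(2*w + 3) + 54*sqrt(2)*sqrt(2*w + 3) + atan(2*w)/3.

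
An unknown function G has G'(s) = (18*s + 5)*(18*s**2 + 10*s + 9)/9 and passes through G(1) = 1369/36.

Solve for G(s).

G'(s) matches the chain-rule pattern g'(h)*h' with inner function h(s) = 3*s**2 + 5*s/3 + 3/2; substituting u = h(s) collapses the integral.
A general antiderivative is (3*s**2 + 5*s/3 + 3/2)**2 + C.
The condition gives C = 1369/36 - (1369/36) = 0.
So G(s) = 9*s**4 + 10*s**3 + 106*s**2/9 + 5*s + 9/4.
Check: d/ds[9*s**4 + 10*s**3 + 106*s**2/9 + 5*s + 9/4] = 36*s**3 + 30*s**2 + 212*s/9 + 5, which equals G'(s).

G(s) = 9*s**4 + 10*s**3 + 106*s**2/9 + 5*s + 9/4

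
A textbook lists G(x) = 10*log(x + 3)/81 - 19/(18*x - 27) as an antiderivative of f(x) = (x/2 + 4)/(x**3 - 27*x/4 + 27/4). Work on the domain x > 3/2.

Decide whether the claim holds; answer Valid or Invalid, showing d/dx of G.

Invalid: d/dx[G] - f = 20/(162*x - 243), which is not 0.

d/dx[G] = (40*x**2 + 222*x + 1116)/(324*x**3 - 2187*x + 2187)
d/dx[G] - f(x) = 20/(162*x - 243) != 0.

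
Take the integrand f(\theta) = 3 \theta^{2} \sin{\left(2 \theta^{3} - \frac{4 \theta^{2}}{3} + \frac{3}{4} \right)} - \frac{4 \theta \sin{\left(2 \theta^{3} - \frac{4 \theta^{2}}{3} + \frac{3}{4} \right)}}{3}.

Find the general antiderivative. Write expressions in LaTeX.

F(\theta) = - \frac{\cos{\left(2 \theta^{3} - \frac{4 \theta^{2}}{3} + \frac{3}{4} \right)}}{2} + C

The substitution u = 2 \theta^{3} - \frac{4 \theta^{2}}{3} + \frac{3}{4} works: f is exactly (dF/du)*(du/d\theta) for that inner function.
Check: d/d\theta[- \frac{\cos{\left(2 \theta^{3} - \frac{4 \theta^{2}}{3} + \frac{3}{4} \right)}}{2}] = 3 \theta^{2} \sin{\left(2 \theta^{3} - \frac{4 \theta^{2}}{3} + \frac{3}{4} \right)} - \frac{4 \theta \sin{\left(2 \theta^{3} - \frac{4 \theta^{2}}{3} + \frac{3}{4} \right)}}{3} = f(\theta).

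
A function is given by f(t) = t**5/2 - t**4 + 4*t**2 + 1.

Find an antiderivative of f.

An antiderivative is F(t) = t**6/12 - t**5/5 + 4*t**3/3 + t.

The integrand splits into summands that can be handled one at a time.
Check: d/dt[t**6/12 - t**5/5 + 4*t**3/3 + t] = t**5/2 - t**4 + 4*t**2 + 1 = f(t).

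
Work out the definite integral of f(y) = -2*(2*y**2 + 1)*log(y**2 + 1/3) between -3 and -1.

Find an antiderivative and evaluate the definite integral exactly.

Check any antiderivative F(y) by computing F'(y) and comparing it with f(y).
F(y) = -4*y**3*log(y**2 + 1/3)/3 + 8*y**3/9 - 2*y*log(y**2 + 1/3) + 28*y/9 - 28*sqrt(3)*atan(sqrt(3)*y)/27 is an antiderivative of f.
Check: d/dy[-4*y**3*log(y**2 + 1/3)/3 + 8*y**3/9 - 2*y*log(y**2 + 1/3) + 28*y/9 - 28*sqrt(3)*atan(sqrt(3)*y)/27] = -4*y**2*log(y**2 + 1/3) - 2*log(y**2 + 1/3), which equals f(y).
F(-1) = -4 + 10*log(4/3)/3 + 28*sqrt(3)*pi/81; F(-3) = -100/3 + 28*sqrt(3)*atan(3*sqrt(3))/27 + 42*log(28/3).
Integral = F(-1) - F(-3) = -42*log(28/3) - 28*sqrt(3)*atan(3*sqrt(3))/27 + 10*log(4/3)/3 + 28*sqrt(3)*pi/81 + 88/3.

Antiderivative: F(y) = -4*y**3*log(y**2 + 1/3)/3 + 8*y**3/9 - 2*y*log(y**2 + 1/3) + 28*y/9 - 28*sqrt(3)*atan(sqrt(3)*y)/27; value = -42*log(28/3) - 28*sqrt(3)*atan(3*sqrt(3))/27 + 10*log(4/3)/3 + 28*sqrt(3)*pi/81 + 88/3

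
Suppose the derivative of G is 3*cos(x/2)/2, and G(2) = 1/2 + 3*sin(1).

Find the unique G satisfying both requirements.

Recover the given G'(x) by differentiating a candidate G(x); any mismatch rules it out.
A general antiderivative is 3*sin(x/2) + C.
The condition gives C = 1/2 + 3*sin(1) - (3*sin(1)) = 1/2.
So G(x) = 3*sin(x/2) + 1/2.
Check: d/dx[3*sin(x/2) + 1/2] = 3*cos(x/2)/2 = G'(x).

G(x) = 3*sin(x/2) + 1/2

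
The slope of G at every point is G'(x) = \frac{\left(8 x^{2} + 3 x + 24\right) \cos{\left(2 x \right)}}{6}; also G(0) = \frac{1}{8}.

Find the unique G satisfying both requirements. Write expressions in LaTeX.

The proposed G(x) is checked by its d/dx: the result must match the given G'(x).
A general antiderivative is \frac{2 x^{2} \sin{\left(2 x \right)}}{3} + \frac{x \sin{\left(2 x \right)}}{4} + \frac{2 x \cos{\left(2 x \right)}}{3} + \frac{5 \sin{\left(2 x \right)}}{3} + \frac{\cos{\left(2 x \right)}}{8} + C.
The condition gives C = \frac{1}{8} - (\frac{1}{8}) = 0.
So G(x) = \frac{2 x^{2} \sin{\left(2 x \right)}}{3} + \frac{x \sin{\left(2 x \right)}}{4} + \frac{2 x \cos{\left(2 x \right)}}{3} + \frac{5 \sin{\left(2 x \right)}}{3} + \frac{\cos{\left(2 x \right)}}{8}.
Check: d/dx[\frac{2 x^{2} \sin{\left(2 x \right)}}{3} + \frac{x \sin{\left(2 x \right)}}{4} + \frac{2 x \cos{\left(2 x \right)}}{3} + \frac{5 \sin{\left(2 x \right)}}{3} + \frac{\cos{\left(2 x \right)}}{8}] = \frac{4 x^{2} \cos{\left(2 x \right)}}{3} + \frac{x \cos{\left(2 x \right)}}{2} + 4 \cos{\left(2 x \right)}, which equals G'(x).

G(x) = \frac{2 x^{2} \sin{\left(2 x \right)}}{3} + \frac{x \sin{\left(2 x \right)}}{4} + \frac{2 x \cos{\left(2 x \right)}}{3} + \frac{5 \sin{\left(2 x \right)}}{3} + \frac{\cos{\left(2 x \right)}}{8}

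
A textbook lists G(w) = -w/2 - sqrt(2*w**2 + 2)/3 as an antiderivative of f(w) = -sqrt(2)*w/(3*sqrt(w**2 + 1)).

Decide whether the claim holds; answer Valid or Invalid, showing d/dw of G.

d/dw[G] = (-2*sqrt(2)*w - 3*sqrt(w**2 + 1))/(6*sqrt(w**2 + 1))
d/dw[G] - f(w) = -1/2 != 0.

Invalid: d/dw[G] - f = -1/2, which is not 0.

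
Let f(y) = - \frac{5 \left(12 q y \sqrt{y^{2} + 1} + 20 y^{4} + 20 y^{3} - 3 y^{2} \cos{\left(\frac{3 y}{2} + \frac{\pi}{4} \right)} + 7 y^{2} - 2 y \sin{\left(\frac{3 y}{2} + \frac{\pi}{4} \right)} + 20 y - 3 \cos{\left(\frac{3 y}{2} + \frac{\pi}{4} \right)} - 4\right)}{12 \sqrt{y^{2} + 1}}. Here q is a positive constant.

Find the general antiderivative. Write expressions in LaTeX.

A first test for any F(y): its y-derivative must equal f(y) identically.
Check: d/dy[\frac{5 \left(- 18 q y^{2} + \sqrt{y^{2} + 1} \left(- 15 y^{3} - 20 y^{2} + 12 y + 6 \sin{\left(\frac{3 y}{2} + \frac{\pi}{4} \right)} - 20\right)\right)}{36}] = \frac{- 60 q y \sqrt{y^{2} + 1} - 100 y^{4} - 100 y^{3} + 15 y^{2} \cos{\left(\frac{3 y}{2} + \frac{\pi}{4} \right)} - 35 y^{2} + 10 y \sin{\left(\frac{3 y}{2} + \frac{\pi}{4} \right)} - 100 y + 15 \cos{\left(\frac{3 y}{2} + \frac{\pi}{4} \right)} + 20}{12 \sqrt{y^{2} + 1}}, which equals f(y).

F(y) = \frac{5 \left(- 18 q y^{2} + \sqrt{y^{2} + 1} \left(- 15 y^{3} - 20 y^{2} + 12 y + 6 \sin{\left(\frac{3 y}{2} + \frac{\pi}{4} \right)} - 20\right)\right)}{36} + C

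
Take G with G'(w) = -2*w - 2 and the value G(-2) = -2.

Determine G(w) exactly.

The proposed G(w) is checked by its d/dw: the result must match the given G'(w).
A general antiderivative is -w**2 - 2*w - 1 + C.
The condition gives C = -2 - (-1) = -1.
So G(w) = -w**2 - 2*w - 2.
Check: d/dw[-w**2 - 2*w - 2] = -2*w - 2 = G'(w).

G(w) = -w**2 - 2*w - 2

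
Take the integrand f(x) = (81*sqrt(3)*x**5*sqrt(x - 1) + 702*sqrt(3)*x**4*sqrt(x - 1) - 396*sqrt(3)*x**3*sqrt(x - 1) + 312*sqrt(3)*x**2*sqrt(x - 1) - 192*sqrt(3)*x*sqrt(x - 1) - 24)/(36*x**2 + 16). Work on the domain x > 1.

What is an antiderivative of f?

Check any antiderivative F(x) by computing F'(x) and comparing it with f(x).
Check: d/dx[x**4*sqrt(3*x - 3)/2 + 11*x**3*sqrt(3*x - 3)/2 - 6*x**2*sqrt(3*x - 3) - atan(3*x/2)] = (81*sqrt(3)*x**6 + 621*sqrt(3)*x**5 - 1098*sqrt(3)*x**4 + 708*sqrt(3)*x**3 - 504*sqrt(3)*x**2 + 192*sqrt(3)*x - 24*sqrt(x - 1))/(36*x**2*sqrt(x - 1) + 16*sqrt(x - 1)), which equals f(x).

An antiderivative is F(x) = x**4*sqrt(3*x - 3)/2 + 11*x**3*sqrt(3*x - 3)/2 - 6*x**2*sqrt(3*x - 3) - atan(3*x/2).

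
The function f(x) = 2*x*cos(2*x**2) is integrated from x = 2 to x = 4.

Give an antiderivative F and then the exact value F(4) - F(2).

f matches the chain-rule pattern g'(h)*h' with inner function h(x) = 2*x**2; substituting u = h(x) collapses the integral.
F(x) = sin(2*x**2)/2 is an antiderivative of f.
Check: d/dx[sin(2*x**2)/2] = 2*x*cos(2*x**2) = f(x).
F(4) = sin(32)/2; F(2) = sin(8)/2.
Integral = F(4) - F(2) = -sin(8)/2 + sin(32)/2.

Antiderivative: F(x) = sin(2*x**2)/2; value = -sin(8)/2 + sin(32)/2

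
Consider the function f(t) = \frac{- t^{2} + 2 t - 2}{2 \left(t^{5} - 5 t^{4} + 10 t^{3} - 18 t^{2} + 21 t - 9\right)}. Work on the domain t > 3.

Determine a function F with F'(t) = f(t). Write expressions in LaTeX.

An antiderivative is F(t) = \frac{- 10 \left(t - 1\right) \log{\left(t - 3 \right)} + 5 \left(t - 1\right) \log{\left(t^{2} + 3 \right)} + 6 \sqrt{3} \left(t - 1\right) \operatorname{atan}{\left(\frac{\sqrt{3} t}{3} \right)} - 12}{192 \left(t - 1\right)}.

Factor the denominator (2 \left(t - 3\right) \left(t - 1\right)^{2} \left(t^{2} + 3\right)) and decompose: f = \frac{5 t + 9}{96 \left(t^{2} + 3\right)} + \frac{1}{16 \left(t - 1\right)^{2}} - \frac{5}{96 \left(t - 3\right)}; each piece integrates to a log, atan, or power term.
Check: d/dt[\frac{- 10 \left(t - 1\right) \log{\left(t - 3 \right)} + 5 \left(t - 1\right) \log{\left(t^{2} + 3 \right)} + 6 \sqrt{3} \left(t - 1\right) \operatorname{atan}{\left(\frac{\sqrt{3} t}{3} \right)} - 12}{192 \left(t - 1\right)}] = \frac{- t^{2} + 2 t - 2}{2 t^{5} - 10 t^{4} + 20 t^{3} - 36 t^{2} + 42 t - 18}, which equals f(t).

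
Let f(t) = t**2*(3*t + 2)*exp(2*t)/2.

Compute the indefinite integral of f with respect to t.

Recognize the product-rule pattern: f = u'v + uv' with u = 3*t**3/4 - 5*t**2/8 + 5*t/8 - 5/16, v = exp(2*t), so integration by parts undoes it.
Check: d/dt[(12*t**3 - 10*t**2 + 10*t - 5)*exp(2*t)/16] = 3*t**3*exp(2*t)/2 + t**2*exp(2*t), which equals f(t).

F(t) = (12*t**3 - 10*t**2 + 10*t - 5)*exp(2*t)/16 + C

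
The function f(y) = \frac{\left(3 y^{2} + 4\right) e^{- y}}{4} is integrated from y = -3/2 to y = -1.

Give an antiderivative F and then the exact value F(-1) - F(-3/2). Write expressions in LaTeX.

Antiderivative: F(y) = \frac{\left(- 3 y^{2} - 6 y - 10\right) e^{- y}}{4}; value = - \frac{7 e}{4} + \frac{31 e^{\frac{3}{2}}}{16}

Recognize the product-rule pattern: f = u'v + uv' with u = - \frac{3 y^{2}}{4} - \frac{3 y}{2} - \frac{5}{2}, v = e^{- y}, so integration by parts undoes it.
F(y) = \frac{\left(- 3 y^{2} - 6 y - 10\right) e^{- y}}{4} is an antiderivative of f.
Check: d/dy[\frac{\left(- 3 y^{2} - 6 y - 10\right) e^{- y}}{4}] = \frac{\left(3 y^{2} + 4\right) e^{- y}}{4} = f(y).
F(-1) = - \frac{7 e}{4}; F(-3/2) = - \frac{31 e^{\frac{3}{2}}}{16}.
Integral = F(-1) - F(-3/2) = - \frac{7 e}{4} + \frac{31 e^{\frac{3}{2}}}{16}.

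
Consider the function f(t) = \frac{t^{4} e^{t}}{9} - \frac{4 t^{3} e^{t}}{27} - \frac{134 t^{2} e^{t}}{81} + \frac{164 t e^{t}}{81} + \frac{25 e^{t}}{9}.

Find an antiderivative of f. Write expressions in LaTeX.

Recognize the product-rule pattern: f = u'v + uv' with u = \frac{4 \left(- \frac{t^{2}}{2} + \frac{4 t}{3} + \frac{3}{2}\right)^{2}}{9}, v = e^{t}, so integration by parts undoes it.
Check: d/dt[\frac{\left(- 3 t^{2} + 8 t + 9\right)^{2} e^{t}}{81}] = \frac{t^{4} e^{t}}{9} - \frac{4 t^{3} e^{t}}{27} - \frac{134 t^{2} e^{t}}{81} + \frac{164 t e^{t}}{81} + \frac{25 e^{t}}{9} = f(t).

An antiderivative is F(t) = \frac{\left(- 3 t^{2} + 8 t + 9\right)^{2} e^{t}}{81}.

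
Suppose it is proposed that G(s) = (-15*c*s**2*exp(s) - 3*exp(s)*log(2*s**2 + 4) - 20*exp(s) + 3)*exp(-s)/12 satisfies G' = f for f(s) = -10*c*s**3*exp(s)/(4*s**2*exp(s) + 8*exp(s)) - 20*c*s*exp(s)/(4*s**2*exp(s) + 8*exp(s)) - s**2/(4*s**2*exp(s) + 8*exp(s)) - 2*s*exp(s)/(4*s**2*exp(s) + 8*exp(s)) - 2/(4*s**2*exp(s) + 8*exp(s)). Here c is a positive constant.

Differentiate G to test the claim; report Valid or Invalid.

d/ds[G] = (-10*c*s**3*exp(s) - 20*c*s*exp(s) - s**2 - 2*s*exp(s) - 2)/(4*s**2*exp(s) + 8*exp(s))
This equals f(s) exactly, so the claim holds.

Valid: G'(s) = f(s).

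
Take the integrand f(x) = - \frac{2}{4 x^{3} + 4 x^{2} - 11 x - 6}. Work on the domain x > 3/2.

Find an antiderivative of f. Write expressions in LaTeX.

Factor the denominator (\left(x + 2\right) \left(2 x - 3\right) \left(2 x + 1\right)) and decompose: f = \frac{1}{3 \left(2 x + 1\right)} - \frac{1}{7 \left(2 x - 3\right)} - \frac{2}{21 \left(x + 2\right)}; each piece integrates to a log, atan, or power term.
Check: d/dx[- \frac{\log{\left(x - \frac{3}{2} \right)}}{14} + \frac{\log{\left(x + \frac{1}{2} \right)}}{6} - \frac{2 \log{\left(x + 2 \right)}}{21}] = - \frac{2}{4 x^{3} + 4 x^{2} - 11 x - 6} = f(x).

An antiderivative is F(x) = - \frac{\log{\left(x - \frac{3}{2} \right)}}{14} + \frac{\log{\left(x + \frac{1}{2} \right)}}{6} - \frac{2 \log{\left(x + 2 \right)}}{21}.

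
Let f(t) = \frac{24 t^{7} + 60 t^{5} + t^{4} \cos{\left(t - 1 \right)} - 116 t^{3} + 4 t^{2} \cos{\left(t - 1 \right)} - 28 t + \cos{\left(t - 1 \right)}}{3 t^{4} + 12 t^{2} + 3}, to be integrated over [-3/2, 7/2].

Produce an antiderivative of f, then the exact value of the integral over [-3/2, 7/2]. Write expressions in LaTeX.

For F(t) to be correct the identity F'(t) - f(t) = 0 must hold.
F(t) = \frac{\left(2 t^{2} - 3\right)^{2}}{2} + \frac{\log{\left(t^{4} + 4 t^{2} + 1 \right)}}{3} + \frac{\sin{\left(t - 1 \right)}}{3} is an antiderivative of f.
Check: d/dt[\frac{\left(2 t^{2} - 3\right)^{2}}{2} + \frac{\log{\left(t^{4} + 4 t^{2} + 1 \right)}}{3} + \frac{\sin{\left(t - 1 \right)}}{3}] = \frac{24 t^{7} + 60 t^{5} + t^{4} \cos{\left(t - 1 \right)} - 116 t^{3} + 4 t^{2} \cos{\left(t - 1 \right)} - 28 t + \cos{\left(t - 1 \right)}}{3 t^{4} + 12 t^{2} + 3} = f(t).
F(7/2) = \frac{\sin{\left(\frac{5}{2} \right)}}{3} + \frac{\log{\left(\frac{3201}{16} \right)}}{3} + \frac{1849}{8}; F(-3/2) = - \frac{\sin{\left(\frac{5}{2} \right)}}{3} + \frac{\log{\left(\frac{241}{16} \right)}}{3} + \frac{9}{8}.
Integral = F(7/2) - F(-3/2) = - \frac{\log{\left(\frac{241}{16} \right)}}{3} + \frac{2 \sin{\left(\frac{5}{2} \right)}}{3} + \frac{\log{\left(\frac{3201}{16} \right)}}{3} + 230.

Antiderivative: F(t) = \frac{\left(2 t^{2} - 3\right)^{2}}{2} + \frac{\log{\left(t^{4} + 4 t^{2} + 1 \right)}}{3} + \frac{\sin{\left(t - 1 \right)}}{3}; value = - \frac{\log{\left(\frac{241}{16} \right)}}{3} + \frac{2 \sin{\left(\frac{5}{2} \right)}}{3} + \frac{\log{\left(\frac{3201}{16} \right)}}{3} + 230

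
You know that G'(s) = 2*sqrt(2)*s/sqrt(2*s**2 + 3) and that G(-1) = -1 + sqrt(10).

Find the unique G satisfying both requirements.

The substitution u = 4*s**2 + 6 works: G'(s) is exactly (dG/du)*(du/ds) for that inner function.
A general antiderivative is sqrt(4*s**2 + 6) + C.
The condition gives C = -1 + sqrt(10) - (sqrt(10)) = -1.
So G(s) = sqrt(2)*sqrt(2*s**2 + 3) - 1.
Check: d/ds[sqrt(2)*sqrt(2*s**2 + 3) - 1] = 2*sqrt(2)*s/sqrt(2*s**2 + 3) = G'(s).

G(s) = sqrt(2)*sqrt(2*s**2 + 3) - 1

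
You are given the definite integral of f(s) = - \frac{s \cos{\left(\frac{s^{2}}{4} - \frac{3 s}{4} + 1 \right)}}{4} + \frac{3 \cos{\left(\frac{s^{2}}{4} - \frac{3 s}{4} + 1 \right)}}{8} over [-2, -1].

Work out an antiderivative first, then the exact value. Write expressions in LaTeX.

The substitution u = \frac{s^{2}}{4} - \frac{3 s}{4} + 1 works: f is exactly (dF/du)*(du/ds) for that inner function.
F(s) = - \frac{\sin{\left(\frac{s^{2}}{4} - \frac{3 s}{4} + 1 \right)}}{2} is an antiderivative of f.
Check: d/ds[- \frac{\sin{\left(\frac{s^{2}}{4} - \frac{3 s}{4} + 1 \right)}}{2}] = - \frac{s \cos{\left(\frac{s^{2}}{4} - \frac{3 s}{4} + 1 \right)}}{4} + \frac{3 \cos{\left(\frac{s^{2}}{4} - \frac{3 s}{4} + 1 \right)}}{8} = f(s).
F(-1) = - \frac{\sin{\left(2 \right)}}{2}; F(-2) = - \frac{\sin{\left(\frac{7}{2} \right)}}{2}.
Integral = F(-1) - F(-2) = - \frac{\sin{\left(2 \right)}}{2} + \frac{\sin{\left(\frac{7}{2} \right)}}{2}.

Antiderivative: F(s) = - \frac{\sin{\left(\frac{s^{2}}{4} - \frac{3 s}{4} + 1 \right)}}{2}; value = - \frac{\sin{\left(2 \right)}}{2} + \frac{\sin{\left(\frac{7}{2} \right)}}{2}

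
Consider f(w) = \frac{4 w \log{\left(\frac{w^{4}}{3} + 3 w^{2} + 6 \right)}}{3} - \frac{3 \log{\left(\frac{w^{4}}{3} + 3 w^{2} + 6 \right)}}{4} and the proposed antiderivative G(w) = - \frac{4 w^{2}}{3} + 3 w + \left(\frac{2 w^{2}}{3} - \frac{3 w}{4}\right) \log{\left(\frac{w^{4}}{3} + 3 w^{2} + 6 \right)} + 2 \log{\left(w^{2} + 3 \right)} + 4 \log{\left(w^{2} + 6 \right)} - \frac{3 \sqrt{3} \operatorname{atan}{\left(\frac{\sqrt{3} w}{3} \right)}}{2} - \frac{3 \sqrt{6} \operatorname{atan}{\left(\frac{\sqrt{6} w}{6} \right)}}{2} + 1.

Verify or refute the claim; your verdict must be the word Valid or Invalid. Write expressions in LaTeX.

Valid: G'(w) = f(w).

d/dw[G] = \frac{4 w \log{\left(\frac{w^{4}}{3} + 3 w^{2} + 6 \right)}}{3} - \frac{3 \log{\left(\frac{w^{4}}{3} + 3 w^{2} + 6 \right)}}{4}
This equals f(w) exactly, so the claim holds.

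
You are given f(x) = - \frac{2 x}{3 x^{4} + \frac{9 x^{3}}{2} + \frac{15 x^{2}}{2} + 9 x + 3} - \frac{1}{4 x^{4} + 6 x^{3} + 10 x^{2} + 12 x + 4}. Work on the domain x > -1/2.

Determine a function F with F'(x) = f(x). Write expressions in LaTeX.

An antiderivative is F(x) = \frac{8 \log{\left(x + \frac{1}{2} \right)} - 30 \log{\left(x + 1 \right)} + 11 \log{\left(x^{2} + 2 \right)} - 13 \sqrt{2} \operatorname{atan}{\left(\frac{\sqrt{2} x}{2} \right)}}{108}.

Factor the denominator (6 \left(x + 1\right) \left(2 x + 1\right) \left(x^{2} + 2\right)) and decompose: f = \frac{11 x - 13}{54 \left(x^{2} + 2\right)} + \frac{4}{27 \left(2 x + 1\right)} - \frac{5}{18 \left(x + 1\right)}; each piece integrates to a log, atan, or power term.
Check: d/dx[\frac{8 \log{\left(x + \frac{1}{2} \right)} - 30 \log{\left(x + 1 \right)} + 11 \log{\left(x^{2} + 2 \right)} - 13 \sqrt{2} \operatorname{atan}{\left(\frac{\sqrt{2} x}{2} \right)}}{108}] = \frac{- 8 x - 3}{12 x^{4} + 18 x^{3} + 30 x^{2} + 36 x + 12}, which equals f(x).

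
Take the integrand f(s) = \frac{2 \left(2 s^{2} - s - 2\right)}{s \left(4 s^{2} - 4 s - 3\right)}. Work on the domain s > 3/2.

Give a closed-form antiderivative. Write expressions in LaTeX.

An antiderivative is F(s) = - \frac{- 8 \log{\left(s \right)} - \log{\left(s - \frac{3}{2} \right)} + 3 \log{\left(s + \frac{1}{2} \right)}}{6}.

Factor the denominator (s \left(2 s - 3\right) \left(2 s + 1\right)) and decompose: f = - \frac{1}{2 s + 1} + \frac{1}{3 \left(2 s - 3\right)} + \frac{4}{3 s}; each piece integrates to a log, atan, or power term.
Check: d/ds[- \frac{- 8 \log{\left(s \right)} - \log{\left(s - \frac{3}{2} \right)} + 3 \log{\left(s + \frac{1}{2} \right)}}{6}] = \frac{4 s^{2} - 2 s - 4}{4 s^{3} - 4 s^{2} - 3 s}, which equals f(s).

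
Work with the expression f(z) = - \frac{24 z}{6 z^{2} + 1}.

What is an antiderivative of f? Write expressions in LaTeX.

An antiderivative is F(z) = - 2 \log{\left(2 z^{2} + \frac{1}{3} \right)}.

The substitution u = 2 z^{2} + \frac{1}{3} works: f is exactly (dF/du)*(du/dz) for that inner function.
Check: d/dz[- 2 \log{\left(2 z^{2} + \frac{1}{3} \right)}] = - \frac{24 z}{6 z^{2} + 1} = f(z).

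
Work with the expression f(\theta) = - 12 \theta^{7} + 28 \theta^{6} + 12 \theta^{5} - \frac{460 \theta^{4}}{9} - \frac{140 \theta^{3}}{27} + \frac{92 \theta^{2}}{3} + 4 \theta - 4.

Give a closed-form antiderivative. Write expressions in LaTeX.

The substitution u = - \theta^{2} + \frac{2 \theta}{3} + 1 works: f is exactly (dF/du)*(du/d\theta) for that inner function.
Check: d/d\theta[- \frac{\left(- 3 \theta^{2} + 2 \theta + 3\right)^{4}}{54}] = - 12 \theta^{7} + 28 \theta^{6} + 12 \theta^{5} - \frac{460 \theta^{4}}{9} - \frac{140 \theta^{3}}{27} + \frac{92 \theta^{2}}{3} + 4 \theta - 4 = f(\theta).

An antiderivative is F(\theta) = - \frac{\left(- 3 \theta^{2} + 2 \theta + 3\right)^{4}}{54}.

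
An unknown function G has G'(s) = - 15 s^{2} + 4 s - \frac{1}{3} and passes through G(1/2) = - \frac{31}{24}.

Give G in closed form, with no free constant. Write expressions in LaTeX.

G(s) = - 5 s^{3} + 2 s^{2} - \frac{s}{3} - 1

Integrate term by term and add the pieces.
A general antiderivative is - 5 s^{3} + 2 s^{2} - \frac{s}{3} - 1 + C.
The condition gives C = - \frac{31}{24} - (- \frac{31}{24}) = 0.
So G(s) = - 5 s^{3} + 2 s^{2} - \frac{s}{3} - 1.
Check: d/ds[- 5 s^{3} + 2 s^{2} - \frac{s}{3} - 1] = - 15 s^{2} + 4 s - \frac{1}{3} = G'(s).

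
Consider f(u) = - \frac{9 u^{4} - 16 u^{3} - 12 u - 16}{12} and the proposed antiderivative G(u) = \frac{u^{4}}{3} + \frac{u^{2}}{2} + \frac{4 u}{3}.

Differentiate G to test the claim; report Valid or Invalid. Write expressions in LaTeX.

Invalid: d/du[G] - f = \frac{3 u^{4}}{4}, which is not 0.

d/du[G] = \frac{4 u^{3}}{3} + u + \frac{4}{3}
d/du[G] - f(u) = \frac{3 u^{4}}{4} != 0.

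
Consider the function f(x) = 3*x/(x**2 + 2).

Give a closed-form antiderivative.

An antiderivative is F(x) = 3*log(2*x**2 + 4)/2.

f matches the chain-rule pattern g'(h)*h' with inner function h(x) = 2*x**2 + 4; substituting u = h(x) collapses the integral.
Check: d/dx[3*log(2*x**2 + 4)/2] = 3*x/(x**2 + 2) = f(x).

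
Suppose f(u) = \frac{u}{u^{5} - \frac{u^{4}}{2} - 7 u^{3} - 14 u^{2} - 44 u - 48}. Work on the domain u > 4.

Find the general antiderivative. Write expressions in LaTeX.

F(u) = \frac{40 \log{\left(u - 4 \right)} + 576 \log{\left(u + \frac{3}{2} \right)} - 550 \log{\left(u + 2 \right)} - 33 \log{\left(u^{2} + 4 \right)} - 198 \operatorname{atan}{\left(\frac{u}{2} \right)}}{6600} + C

Factor the denominator (\left(u - 4\right) \left(u + 2\right) \left(2 u + 3\right) \left(u^{2} + 4\right)) and decompose: f = - \frac{u + 6}{100 \left(u^{2} + 4\right)} + \frac{48}{275 \left(2 u + 3\right)} - \frac{1}{12 \left(u + 2\right)} + \frac{1}{165 \left(u - 4\right)}; each piece integrates to a log, atan, or power term.
Check: d/du[\frac{40 \log{\left(u - 4 \right)} + 576 \log{\left(u + \frac{3}{2} \right)} - 550 \log{\left(u + 2 \right)} - 33 \log{\left(u^{2} + 4 \right)} - 198 \operatorname{atan}{\left(\frac{u}{2} \right)}}{6600}] = \frac{2 u}{2 u^{5} - u^{4} - 14 u^{3} - 28 u^{2} - 88 u - 96}, which equals f(u).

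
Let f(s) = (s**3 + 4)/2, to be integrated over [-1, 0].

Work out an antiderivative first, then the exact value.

Check any antiderivative F(s) by computing F'(s) and comparing it with f(s).
F(s) = s*(s**3 + 16)/8 is an antiderivative of f.
Check: d/ds[s*(s**3 + 16)/8] = s**3/2 + 2, which equals f(s).
F(0) = 0; F(-1) = -15/8.
Integral = F(0) - F(-1) = 15/8.

Antiderivative: F(s) = s*(s**3 + 16)/8; value = 15/8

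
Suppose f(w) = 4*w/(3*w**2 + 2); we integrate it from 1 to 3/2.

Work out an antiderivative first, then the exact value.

f matches the chain-rule pattern g'(h)*h' with inner function h(w) = w**2 + 2/3; substituting u = h(w) collapses the integral.
F(w) = 2*log(w**2 + 2/3)/3 is an antiderivative of f.
Check: d/dw[2*log(w**2 + 2/3)/3] = 4*w/(3*w**2 + 2) = f(w).
F(3/2) = 2*log(35/12)/3; F(1) = 2*log(5/3)/3.
Integral = F(3/2) - F(1) = -2*log(5/3)/3 + 2*log(35/12)/3.

Antiderivative: F(w) = 2*log(w**2 + 2/3)/3; value = -2*log(5/3)/3 + 2*log(35/12)/3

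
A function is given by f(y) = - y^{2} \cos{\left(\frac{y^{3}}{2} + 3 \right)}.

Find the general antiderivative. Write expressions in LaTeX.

f matches the chain-rule pattern g'(h)*h' with inner function h(y) = \frac{y^{3}}{2} + 3; substituting u = h(y) collapses the integral.
Check: d/dy[- \frac{2 \sin{\left(\frac{y^{3}}{2} + 3 \right)}}{3}] = - y^{2} \cos{\left(\frac{y^{3}}{2} + 3 \right)} = f(y).

F(y) = - \frac{2 \sin{\left(\frac{y^{3}}{2} + 3 \right)}}{3} + C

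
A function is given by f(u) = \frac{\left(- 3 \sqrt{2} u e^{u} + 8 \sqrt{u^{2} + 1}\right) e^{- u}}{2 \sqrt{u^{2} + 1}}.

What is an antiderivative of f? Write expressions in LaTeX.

Whatever form F(u) takes, F'(u) = f(u) is non-negotiable.
Check: d/du[\frac{\left(- 3 \sqrt{2} \sqrt{u^{2} + 1} e^{u} - 8\right) e^{- u}}{2}] = \frac{\left(- 3 \sqrt{2} u e^{u} + 8 \sqrt{u^{2} + 1}\right) e^{- u}}{2 \sqrt{u^{2} + 1}} = f(u).

An antiderivative is F(u) = \frac{\left(- 3 \sqrt{2} \sqrt{u^{2} + 1} e^{u} - 8\right) e^{- u}}{2}.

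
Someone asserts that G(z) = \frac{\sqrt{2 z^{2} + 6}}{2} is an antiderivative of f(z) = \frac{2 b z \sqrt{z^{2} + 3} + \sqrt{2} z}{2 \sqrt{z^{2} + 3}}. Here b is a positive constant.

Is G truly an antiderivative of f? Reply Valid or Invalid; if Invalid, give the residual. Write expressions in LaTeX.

Invalid: d/dz[G] - f = - b z, which is not 0.

d/dz[G] = \frac{\sqrt{2} z}{2 \sqrt{z^{2} + 3}}
d/dz[G] - f(z) = - b z != 0.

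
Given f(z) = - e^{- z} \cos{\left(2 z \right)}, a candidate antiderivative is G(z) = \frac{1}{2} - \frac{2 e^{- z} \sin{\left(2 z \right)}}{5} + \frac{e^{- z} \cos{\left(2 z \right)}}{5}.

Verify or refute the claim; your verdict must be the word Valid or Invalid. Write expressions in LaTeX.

d/dz[G] = - e^{- z} \cos{\left(2 z \right)}
This equals f(z) exactly, so the claim holds.

Valid - differentiating G returns exactly f.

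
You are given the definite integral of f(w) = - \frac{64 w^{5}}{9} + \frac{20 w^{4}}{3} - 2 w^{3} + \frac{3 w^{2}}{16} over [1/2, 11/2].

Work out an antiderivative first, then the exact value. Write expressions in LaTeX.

Antiderivative: F(w) = - \frac{w^{3} \left(8 w - 3\right)^{3}}{432}; value = - \frac{1698775}{64}

f matches the chain-rule pattern g'(h)*h' with inner function h(w) = \frac{4 w^{2}}{3} - \frac{w}{2}; substituting u = h(w) collapses the integral.
F(w) = - \frac{w^{3} \left(8 w - 3\right)^{3}}{432} is an antiderivative of f.
Check: d/dw[- \frac{w^{3} \left(8 w - 3\right)^{3}}{432}] = - \frac{64 w^{5}}{9} + \frac{20 w^{4}}{3} - 2 w^{3} + \frac{3 w^{2}}{16} = f(w).
F(11/2) = - \frac{91733851}{3456}; F(1/2) = - \frac{1}{3456}.
Integral = F(11/2) - F(1/2) = - \frac{1698775}{64}.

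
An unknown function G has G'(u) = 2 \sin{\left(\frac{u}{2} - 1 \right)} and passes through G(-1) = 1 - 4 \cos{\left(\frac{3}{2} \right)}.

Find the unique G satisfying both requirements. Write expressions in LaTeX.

G(u) = 1 - 4 \cos{\left(\frac{u}{2} - 1 \right)}

Any candidate G(u) must reproduce the stated G'(u) exactly.
A general antiderivative is - 4 \cos{\left(\frac{u}{2} - 1 \right)} + C.
The condition gives C = 1 - 4 \cos{\left(\frac{3}{2} \right)} - (- 4 \cos{\left(\frac{3}{2} \right)}) = 1.
So G(u) = 1 - 4 \cos{\left(\frac{u}{2} - 1 \right)}.
Check: d/du[1 - 4 \cos{\left(\frac{u}{2} - 1 \right)}] = 2 \sin{\left(\frac{u}{2} - 1 \right)} = G'(u).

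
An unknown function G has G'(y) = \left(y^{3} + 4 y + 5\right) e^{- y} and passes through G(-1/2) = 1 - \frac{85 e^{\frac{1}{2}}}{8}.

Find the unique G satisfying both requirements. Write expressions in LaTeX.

G'(y) has the shape u'v + uv' for u = - y^{3} - 3 y^{2} - 10 y - 15 and v = e^{- y} — it is the derivative of the product u*v.
A general antiderivative is \left(- y^{3} - 3 y^{2} - 10 y - 15\right) e^{- y} + C.
The condition gives C = 1 - \frac{85 e^{\frac{1}{2}}}{8} - (- \frac{85 e^{\frac{1}{2}}}{8}) = 1.
So G(y) = \left(- y^{3} - 3 y^{2} - 10 y + e^{y} - 15\right) e^{- y}.
Check: d/dy[\left(- y^{3} - 3 y^{2} - 10 y + e^{y} - 15\right) e^{- y}] = \left(y^{3} + 4 y + 5\right) e^{- y} = G'(y).

G(y) = \left(- y^{3} - 3 y^{2} - 10 y + e^{y} - 15\right) e^{- y}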